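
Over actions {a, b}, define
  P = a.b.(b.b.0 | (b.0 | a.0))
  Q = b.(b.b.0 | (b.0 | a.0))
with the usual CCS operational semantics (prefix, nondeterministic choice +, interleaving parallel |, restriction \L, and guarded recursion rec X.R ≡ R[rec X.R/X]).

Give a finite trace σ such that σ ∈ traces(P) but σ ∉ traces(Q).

P's transition system — 14 states:
  m0 = a.b.(b.b.0 | (b.0 | a.0)) has moves —a→ m1
  m1 = b.(b.b.0 | (b.0 | a.0)) has moves —b→ m2
  m2 = b.b.0 | (b.0 | a.0) has moves —a→ m3, —b→ m4, —b→ m5
  m3 = b.b.0 | (b.0 | 0) has moves —b→ m6, —b→ m7
  m4 = b.0 | (b.0 | a.0) has moves —a→ m6, —b→ m8, —b→ m9
  m5 = b.b.0 | (0 | a.0) has moves —a→ m7, —b→ m9
  m6 = b.0 | (b.0 | 0) has moves —b→ m10, —b→ m11
  m7 = b.b.0 | (0 | 0) has moves —b→ m11
  m8 = 0 | (b.0 | a.0) has moves —a→ m10, —b→ m12
  m9 = b.0 | (0 | a.0) has moves —a→ m11, —b→ m12
  m10 = 0 | (b.0 | 0) has moves —b→ m13
  m11 = b.0 | (0 | 0) has moves —b→ m13
  m12 = 0 | (0 | a.0) has moves —a→ m13
  m13 = 0 | (0 | 0) has moves stopped
Q's transition system — 13 states:
  n0 = b.(b.b.0 | (b.0 | a.0)) has moves —b→ n1
  n1 = b.b.0 | (b.0 | a.0) has moves —a→ n2, —b→ n3, —b→ n4
  n2 = b.b.0 | (b.0 | 0) has moves —b→ n5, —b→ n6
  n3 = b.0 | (b.0 | a.0) has moves —a→ n5, —b→ n7, —b→ n8
  n4 = b.b.0 | (0 | a.0) has moves —a→ n6, —b→ n8
  n5 = b.0 | (b.0 | 0) has moves —b→ n10, —b→ n9
  n6 = b.b.0 | (0 | 0) has moves —b→ n10
  n7 = 0 | (b.0 | a.0) has moves —a→ n9, —b→ n11
  n8 = b.0 | (0 | a.0) has moves —a→ n10, —b→ n11
  n9 = 0 | (b.0 | 0) has moves —b→ n12
  n10 = b.0 | (0 | 0) has moves —b→ n12
  n11 = 0 | (0 | a.0) has moves —a→ n12
  n12 = 0 | (0 | 0) has moves stopped
Executing a from P (initial set {m0}):
  [1] a ⇒ {m1}
  ✓ P
Executing a from Q (initial set {n0}):
  [1] a ⇒ no successor for Q

a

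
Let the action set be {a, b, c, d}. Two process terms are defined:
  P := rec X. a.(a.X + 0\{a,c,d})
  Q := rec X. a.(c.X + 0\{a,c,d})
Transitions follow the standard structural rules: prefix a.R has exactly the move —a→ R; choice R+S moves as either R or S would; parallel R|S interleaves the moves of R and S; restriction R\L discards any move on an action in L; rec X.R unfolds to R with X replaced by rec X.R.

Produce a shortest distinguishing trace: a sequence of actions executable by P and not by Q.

LTS(P): 2 reachable states
  u0 = rec X. a.(a.X + 0\{a,c,d}) ⊢ ··a··> u1
  u1 = a.(rec X. a.(a.X + 0\{a,c,d})) + 0\{a,c,d} ⊢ ··a··> u0
LTS(Q): 2 reachable states
  v0 = rec X. a.(c.X + 0\{a,c,d}) ⊢ ··a··> v1
  v1 = c.(rec X. a.(c.X + 0\{a,c,d})) + 0\{a,c,d} ⊢ ··c··> v0
Trace ⟨aa⟩ through P, begin at {u0}:
  [1] a ⇒ {u1}
  [2] a ⇒ {u0}
  — P admits the full trace.
Trace ⟨aa⟩ through Q, begin at {v0}:
  [1] a ⇒ {v1}
  [2] a ⇒ ∅  — Q cannot continue

aa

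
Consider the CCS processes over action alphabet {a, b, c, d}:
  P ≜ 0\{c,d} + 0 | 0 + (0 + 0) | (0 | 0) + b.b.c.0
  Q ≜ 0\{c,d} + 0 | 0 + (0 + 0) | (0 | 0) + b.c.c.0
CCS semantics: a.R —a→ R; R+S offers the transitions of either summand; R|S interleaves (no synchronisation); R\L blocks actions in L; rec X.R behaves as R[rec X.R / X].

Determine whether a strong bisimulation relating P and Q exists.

P ≁ Q

P's transition system — 4 states:
  p0 = 0\{c,d} + 0 | 0 + (0 + 0) | (0 | 0) + b.b.c.0 :: ··b··> p1
  p1 = b.c.0 :: ··b··> p2
  p2 = c.0 :: ··c··> p3
  p3 = 0 :: ·
Q's transition system — 4 states:
  q0 = 0\{c,d} + 0 | 0 + (0 + 0) | (0 | 0) + b.c.c.0 :: ··b··> q1
  q1 = c.c.0 :: ··c··> q2
  q2 = c.0 :: ··c··> q3
  q3 = 0 :: ·
Coarsest stable partition (strong bisimilarity classes):
  B0 = {p0}
  B1 = {p1}
  B2 = {p2, q2}
  B3 = {p3, q3}
  B4 = {q0}
  B5 = {q1}
p0 ∈ B0, q0 ∈ B4 → different blocks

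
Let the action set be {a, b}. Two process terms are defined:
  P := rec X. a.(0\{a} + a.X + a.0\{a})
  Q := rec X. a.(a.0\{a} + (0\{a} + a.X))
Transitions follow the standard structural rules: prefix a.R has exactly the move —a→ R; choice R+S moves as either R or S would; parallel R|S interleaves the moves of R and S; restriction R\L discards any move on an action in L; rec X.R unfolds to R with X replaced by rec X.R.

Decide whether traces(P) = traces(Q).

P's transition system — 3 states:
  p0 = rec X. a.(0\{a} + a.X + a.0\{a}) ⊢ --a--▸ p1
  p1 = 0\{a} + a.(rec X. a.(0\{a} + a.X + a.0\{a})) + a.0\{a} ⊢ --a--▸ p0, --a--▸ p2
  p2 = 0\{a} ⊢ (no moves)
Q's transition system — 3 states:
  q0 = rec X. a.(a.0\{a} + (0\{a} + a.X)) ⊢ --a--▸ q1
  q1 = a.0\{a} + (0\{a} + a.(rec X. a.(a.0\{a} + (0\{a} + a.X)))) ⊢ --a--▸ q0, --a--▸ q2
  q2 = 0\{a} ⊢ (no moves)
Coarsest stable partition (strong bisimilarity classes):
  B0 = {p0, q0}
  B1 = {p1, q1}
  B2 = {p2, q2}
p0 ∈ B0, q0 ∈ B0 → same block
Bisimilar ⇒ trace-equivalent.

trace-equivalent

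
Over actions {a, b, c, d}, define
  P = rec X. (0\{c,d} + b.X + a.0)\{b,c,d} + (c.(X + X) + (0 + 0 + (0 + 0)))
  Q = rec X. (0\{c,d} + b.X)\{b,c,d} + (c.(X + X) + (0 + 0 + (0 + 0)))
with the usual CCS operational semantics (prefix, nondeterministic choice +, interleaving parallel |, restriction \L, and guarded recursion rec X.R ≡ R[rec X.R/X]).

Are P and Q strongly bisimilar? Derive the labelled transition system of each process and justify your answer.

P ≁ Q

P's transition system — 3 states:
  m0 = rec X. (0\{c,d} + b.X + a.0)\{b,c,d} + (c.(X + X) + (0 + 0 + (0 + 0))) ⊢ —a→ m1, —c→ m2
  m1 = 0\{b,c,d} ⊢ stopped
  m2 = (rec X. (0\{c,d} + b.X + a.0)\{b,c,d} + (c.(X + X) + (0 + 0 + (0 + 0)))) + (rec X. (0\{c,d} + b.X + a.0)\{b,c,d} + (c.(X + X) + (0 + 0 + (0 + 0)))) ⊢ —a→ m1, —c→ m2
Q's transition system — 2 states:
  n0 = rec X. (0\{c,d} + b.X)\{b,c,d} + (c.(X + X) + (0 + 0 + (0 + 0))) ⊢ —c→ n1
  n1 = (rec X. (0\{c,d} + b.X)\{b,c,d} + (c.(X + X) + (0 + 0 + (0 + 0)))) + (rec X. (0\{c,d} + b.X)\{b,c,d} + (c.(X + X) + (0 + 0 + (0 + 0)))) ⊢ —c→ n1
Coarsest stable partition (strong bisimilarity classes):
  B0 = {m0, m2}
  B1 = {m1}
  B2 = {n0, n1}
m0 ∈ B0, n0 ∈ B2 → different blocks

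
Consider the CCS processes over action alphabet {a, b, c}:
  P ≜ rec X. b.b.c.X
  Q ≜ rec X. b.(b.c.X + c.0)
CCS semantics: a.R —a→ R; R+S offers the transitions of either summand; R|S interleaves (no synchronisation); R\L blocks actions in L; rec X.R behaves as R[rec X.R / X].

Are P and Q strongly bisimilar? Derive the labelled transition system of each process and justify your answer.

P's transition system — 3 states:
  p0 = rec X. b.b.c.X has moves ··b··> p1
  p1 = b.c.(rec X. b.b.c.X) has moves ··b··> p2
  p2 = c.(rec X. b.b.c.X) has moves ··c··> p0
Q's transition system — 4 states:
  q0 = rec X. b.(b.c.X + c.0) has moves ··b··> q1
  q1 = b.c.(rec X. b.(b.c.X + c.0)) + c.0 has moves ··b··> q2, ··c··> q3
  q2 = c.(rec X. b.(b.c.X + c.0)) has moves ··c··> q0
  q3 = 0 has moves ∅
Coarsest stable partition (strong bisimilarity classes):
  B0 = {p0}
  B1 = {p1}
  B2 = {p2}
  B3 = {q0}
  B4 = {q1}
  B5 = {q2}
  B6 = {q3}
p0 ∈ B0, q0 ∈ B3 → different blocks

NO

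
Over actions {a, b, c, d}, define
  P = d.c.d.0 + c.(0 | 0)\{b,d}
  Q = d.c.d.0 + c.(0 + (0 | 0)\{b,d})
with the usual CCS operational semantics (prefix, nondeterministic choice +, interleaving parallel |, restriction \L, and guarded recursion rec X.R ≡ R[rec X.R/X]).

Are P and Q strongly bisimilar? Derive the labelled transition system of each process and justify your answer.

P's transition system — 5 states:
  u0 = d.c.d.0 + c.(0 | 0)\{b,d} has moves =c=> u1, =d=> u2
  u1 = (0 | 0)\{b,d} has moves stopped
  u2 = c.d.0 has moves =c=> u3
  u3 = d.0 has moves =d=> u4
  u4 = 0 has moves stopped
Q's transition system — 5 states:
  v0 = d.c.d.0 + c.(0 + (0 | 0)\{b,d}) has moves =c=> v1, =d=> v2
  v1 = 0 + (0 | 0)\{b,d} has moves stopped
  v2 = c.d.0 has moves =c=> v3
  v3 = d.0 has moves =d=> v4
  v4 = 0 has moves stopped
Bisimilarity quotient blocks:
  B0 = {u0, v0}
  B1 = {u2, v2}
  B2 = {u3, v3}
  B3 = {u1, u4, v1, v4}
u0 ∈ B0, v0 ∈ B0 → same block

P ~ Q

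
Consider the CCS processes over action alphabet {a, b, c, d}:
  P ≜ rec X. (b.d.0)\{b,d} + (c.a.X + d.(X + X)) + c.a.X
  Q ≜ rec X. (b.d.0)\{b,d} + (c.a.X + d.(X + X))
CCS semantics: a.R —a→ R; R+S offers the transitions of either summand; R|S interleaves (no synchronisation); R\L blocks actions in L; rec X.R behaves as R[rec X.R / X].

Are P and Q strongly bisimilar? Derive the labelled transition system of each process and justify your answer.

LTS(P): 3 reachable states
  m0 = rec X. (b.d.0)\{b,d} + (c.a.X + d.(X + X)) + c.a.X ⊢ -c-> m1, -d-> m2
  m1 = a.(rec X. (b.d.0)\{b,d} + (c.a.X + d.(X + X)) + c.a.X) ⊢ -a-> m0
  m2 = (rec X. (b.d.0)\{b,d} + (c.a.X + d.(X + X)) + c.a.X) + (rec X. (b.d.0)\{b,d} + (c.a.X + d.(X + X)) + c.a.X) ⊢ -c-> m1, -d-> m2
LTS(Q): 3 reachable states
  n0 = rec X. (b.d.0)\{b,d} + (c.a.X + d.(X + X)) ⊢ -c-> n1, -d-> n2
  n1 = a.(rec X. (b.d.0)\{b,d} + (c.a.X + d.(X + X))) ⊢ -a-> n0
  n2 = (rec X. (b.d.0)\{b,d} + (c.a.X + d.(X + X))) + (rec X. (b.d.0)\{b,d} + (c.a.X + d.(X + X))) ⊢ -c-> n1, -d-> n2
Coarsest stable partition (strong bisimilarity classes):
  B0 = {m0, m2, n0, n2}
  B1 = {m1, n1}
m0 ∈ B0, n0 ∈ B0 → same block

bisimilar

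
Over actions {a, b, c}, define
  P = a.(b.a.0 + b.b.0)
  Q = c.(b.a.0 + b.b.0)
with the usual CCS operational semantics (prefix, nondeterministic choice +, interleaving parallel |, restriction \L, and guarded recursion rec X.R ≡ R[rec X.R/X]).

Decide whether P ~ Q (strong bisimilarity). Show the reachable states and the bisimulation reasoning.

LTS(P): 5 reachable states
  s0 = a.(b.a.0 + b.b.0) | -a-> s1
  s1 = b.a.0 + b.b.0 | -b-> s2, -b-> s3
  s2 = a.0 | -a-> s4
  s3 = b.0 | -b-> s4
  s4 = 0 | stopped
LTS(Q): 5 reachable states
  t0 = c.(b.a.0 + b.b.0) | -c-> t1
  t1 = b.a.0 + b.b.0 | -b-> t2, -b-> t3
  t2 = a.0 | -a-> t4
  t3 = b.0 | -b-> t4
  t4 = 0 | stopped
Bisimilarity quotient blocks:
  B0 = {s0}
  B1 = {s1, t1}
  B2 = {s2, t2}
  B3 = {s4, t4}
  B4 = {s3, t3}
  B5 = {t0}
s0 ∈ B0, t0 ∈ B5 → different blocks

not bisimilar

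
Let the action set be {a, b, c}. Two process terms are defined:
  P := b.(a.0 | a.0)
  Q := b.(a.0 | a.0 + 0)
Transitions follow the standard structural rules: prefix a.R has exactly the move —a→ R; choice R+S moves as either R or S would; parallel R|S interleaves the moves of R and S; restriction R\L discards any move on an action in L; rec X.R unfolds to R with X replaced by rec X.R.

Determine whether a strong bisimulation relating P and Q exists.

LTS(P): 5 reachable states
  m0 = b.(a.0 | a.0) :: —b→ m1
  m1 = a.0 | a.0 :: —a→ m2, —a→ m3
  m2 = 0 | a.0 :: —a→ m4
  m3 = a.0 | 0 :: —a→ m4
  m4 = 0 | 0 :: deadlocked
LTS(Q): 5 reachable states
  n0 = b.(a.0 | a.0 + 0) :: —b→ n1
  n1 = a.0 | a.0 + 0 :: —a→ n2, —a→ n3
  n2 = 0 | a.0 :: —a→ n4
  n3 = a.0 | 0 :: —a→ n4
  n4 = 0 | 0 :: deadlocked
Partition-refinement fixed point:
  B0 = {m0, n0}
  B1 = {m1, n1}
  B2 = {m2, m3, n2, n3}
  B3 = {m4, n4}
m0 ∈ B0, n0 ∈ B0 → same block

bisimilar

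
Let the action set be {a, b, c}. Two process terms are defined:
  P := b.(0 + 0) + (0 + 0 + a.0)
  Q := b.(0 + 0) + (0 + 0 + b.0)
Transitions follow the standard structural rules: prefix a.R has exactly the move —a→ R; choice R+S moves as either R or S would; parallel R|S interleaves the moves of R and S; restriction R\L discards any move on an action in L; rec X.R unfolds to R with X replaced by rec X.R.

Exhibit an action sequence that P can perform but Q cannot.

Reachable graph of P (3 states):
  p0 = b.(0 + 0) + (0 + 0 + a.0) → -a-> p1, -b-> p2
  p1 = 0 → ∅
  p2 = 0 + 0 → ∅
Reachable graph of Q (3 states):
  q0 = b.(0 + 0) + (0 + 0 + b.0) → -b-> q1, -b-> q2
  q1 = 0 → ∅
  q2 = 0 + 0 → ∅
Trace ⟨a⟩ through P, begin at {p0}:
  step 1 (a): {p1}
  — P admits the full trace.
Trace ⟨a⟩ through Q, begin at {q0}:
  step 1 (a): no successor for Q

a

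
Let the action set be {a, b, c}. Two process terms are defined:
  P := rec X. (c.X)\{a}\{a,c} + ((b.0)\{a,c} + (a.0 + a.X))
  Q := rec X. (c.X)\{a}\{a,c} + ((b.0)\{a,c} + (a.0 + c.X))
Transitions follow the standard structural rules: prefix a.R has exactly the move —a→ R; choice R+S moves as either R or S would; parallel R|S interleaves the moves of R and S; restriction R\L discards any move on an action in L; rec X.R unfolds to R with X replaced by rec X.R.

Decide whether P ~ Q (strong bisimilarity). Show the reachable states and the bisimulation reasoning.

Reachable graph of P (3 states):
  m0 = rec X. (c.X)\{a}\{a,c} + ((b.0)\{a,c} + (a.0 + a.X)) ⊢ —a→ m0, —a→ m1, —b→ m2
  m1 = 0 ⊢ ∅
  m2 = 0\{a,c} ⊢ ∅
Reachable graph of Q (3 states):
  n0 = rec X. (c.X)\{a}\{a,c} + ((b.0)\{a,c} + (a.0 + c.X)) ⊢ —a→ n1, —b→ n2, —c→ n0
  n1 = 0 ⊢ ∅
  n2 = 0\{a,c} ⊢ ∅
Bisimilarity quotient blocks:
  B0 = {m0}
  B1 = {m1, m2, n1, n2}
  B2 = {n0}
m0 ∈ B0, n0 ∈ B2 → different blocks

NO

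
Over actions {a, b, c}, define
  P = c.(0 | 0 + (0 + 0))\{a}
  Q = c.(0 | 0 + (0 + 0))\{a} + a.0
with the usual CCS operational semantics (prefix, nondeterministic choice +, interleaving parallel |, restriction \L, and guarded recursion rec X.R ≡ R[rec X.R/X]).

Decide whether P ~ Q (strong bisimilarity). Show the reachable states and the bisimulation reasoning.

Reachable graph of P (2 states):
  p0 = c.(0 | 0 + (0 + 0))\{a} | —c→ p1
  p1 = (0 | 0 + (0 + 0))\{a} | stopped
Reachable graph of Q (3 states):
  q0 = c.(0 | 0 + (0 + 0))\{a} + a.0 | —a→ q1, —c→ q2
  q1 = 0 | stopped
  q2 = (0 | 0 + (0 + 0))\{a} | stopped
Bisimilarity quotient blocks:
  B0 = {p0}
  B1 = {p1, q1, q2}
  B2 = {q0}
p0 ∈ B0, q0 ∈ B2 → different blocks

not bisimilar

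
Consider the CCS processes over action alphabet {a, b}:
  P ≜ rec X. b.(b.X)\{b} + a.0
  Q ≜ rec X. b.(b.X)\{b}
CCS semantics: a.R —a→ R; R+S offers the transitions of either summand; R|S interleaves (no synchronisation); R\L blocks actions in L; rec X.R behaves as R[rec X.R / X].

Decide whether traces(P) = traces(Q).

Reachable graph of P (3 states):
  u0 = rec X. b.(b.X)\{b} + a.0 → --a--▸ u1, --b--▸ u2
  u1 = 0 → ∅
  u2 = (b.(rec X. b.(b.X)\{b} + a.0))\{b} → ∅
Reachable graph of Q (2 states):
  v0 = rec X. b.(b.X)\{b} → --b--▸ v1
  v1 = (b.(rec X. b.(b.X)\{b}))\{b} → ∅
Run σ = ⟨a⟩ on P: start {u0}
  step 1 (a): {u1}
  — P admits the full trace.
Run σ = ⟨a⟩ on Q: start {v0}
  step 1 (a): no successor for Q

trace-distinct — witness ⟨a⟩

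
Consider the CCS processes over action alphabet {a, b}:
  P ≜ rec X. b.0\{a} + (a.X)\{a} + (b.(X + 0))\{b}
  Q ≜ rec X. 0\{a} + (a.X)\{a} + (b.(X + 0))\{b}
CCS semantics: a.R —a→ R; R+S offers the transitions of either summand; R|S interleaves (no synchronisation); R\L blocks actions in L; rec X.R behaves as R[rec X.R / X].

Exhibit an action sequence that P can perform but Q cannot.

b

P's transition system — 2 states:
  s0 = rec X. b.0\{a} + (a.X)\{a} + (b.(X + 0))\{b} | ··b··> s1
  s1 = 0\{a} | ∅
Q's transition system — 1 states:
  t0 = rec X. 0\{a} + (a.X)\{a} + (b.(X + 0))\{b} | ∅
Trace ⟨b⟩ through P, begin at {s0}:
  after b @ step 1: {s1}
  ✓ P
Trace ⟨b⟩ through Q, begin at {t0}:
  after b @ step 1: ∅ (Q stuck)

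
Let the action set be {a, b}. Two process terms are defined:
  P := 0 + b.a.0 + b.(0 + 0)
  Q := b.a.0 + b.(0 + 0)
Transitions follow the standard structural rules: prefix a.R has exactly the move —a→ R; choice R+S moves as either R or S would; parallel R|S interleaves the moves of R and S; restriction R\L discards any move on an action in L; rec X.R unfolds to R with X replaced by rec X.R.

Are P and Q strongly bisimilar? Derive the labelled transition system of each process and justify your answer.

P ~ Q

P's transition system — 4 states:
  p0 = 0 + b.a.0 + b.(0 + 0) | =b=> p1, =b=> p2
  p1 = 0 + 0 | ·
  p2 = a.0 | =a=> p3
  p3 = 0 | ·
Q's transition system — 4 states:
  q0 = b.a.0 + b.(0 + 0) | =b=> q1, =b=> q2
  q1 = 0 + 0 | ·
  q2 = a.0 | =a=> q3
  q3 = 0 | ·
Coarsest stable partition (strong bisimilarity classes):
  B0 = {p0, q0}
  B1 = {p2, q2}
  B2 = {p1, p3, q1, q3}
p0 ∈ B0, q0 ∈ B0 → same block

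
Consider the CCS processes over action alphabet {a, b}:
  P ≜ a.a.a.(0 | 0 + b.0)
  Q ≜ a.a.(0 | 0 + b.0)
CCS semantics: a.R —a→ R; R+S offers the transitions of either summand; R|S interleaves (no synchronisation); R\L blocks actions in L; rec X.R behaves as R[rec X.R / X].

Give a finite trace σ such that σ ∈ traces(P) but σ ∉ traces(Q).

LTS(P): 5 reachable states
  u0 = a.a.a.(0 | 0 + b.0) → =a=> u1
  u1 = a.a.(0 | 0 + b.0) → =a=> u2
  u2 = a.(0 | 0 + b.0) → =a=> u3
  u3 = 0 | 0 + b.0 → =b=> u4
  u4 = 0 → ∅
LTS(Q): 4 reachable states
  v0 = a.a.(0 | 0 + b.0) → =a=> v1
  v1 = a.(0 | 0 + b.0) → =a=> v2
  v2 = 0 | 0 + b.0 → =b=> v3
  v3 = 0 → ∅
Run σ = ⟨aaa⟩ on P: start {u0}
  after a @ step 1: {u1}
  after a @ step 2: {u2}
  after a @ step 3: {u3}
  ✓ P
Run σ = ⟨aaa⟩ on Q: start {v0}
  after a @ step 1: {v1}
  after a @ step 2: {v2}
  after a @ step 3: ∅ (Q stuck)

aaa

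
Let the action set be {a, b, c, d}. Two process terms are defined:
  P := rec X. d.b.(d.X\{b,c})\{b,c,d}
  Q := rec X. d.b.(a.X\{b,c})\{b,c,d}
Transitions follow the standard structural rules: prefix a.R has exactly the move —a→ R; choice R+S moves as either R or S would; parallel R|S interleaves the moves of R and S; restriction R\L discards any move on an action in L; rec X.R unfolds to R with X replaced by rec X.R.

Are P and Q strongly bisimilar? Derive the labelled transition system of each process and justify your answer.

Reachable graph of P (3 states):
  p0 = rec X. d.b.(d.X\{b,c})\{b,c,d} → =d=> p1
  p1 = b.(d.(rec X. d.b.(d.X\{b,c})\{b,c,d})\{b,c})\{b,c,d} → =b=> p2
  p2 = (d.(rec X. d.b.(d.X\{b,c})\{b,c,d})\{b,c})\{b,c,d} → ∅
Reachable graph of Q (4 states):
  q0 = rec X. d.b.(a.X\{b,c})\{b,c,d} → =d=> q1
  q1 = b.(a.(rec X. d.b.(a.X\{b,c})\{b,c,d})\{b,c})\{b,c,d} → =b=> q2
  q2 = (a.(rec X. d.b.(a.X\{b,c})\{b,c,d})\{b,c})\{b,c,d} → =a=> q3
  q3 = (rec X. d.b.(a.X\{b,c})\{b,c,d})\{b,c}\{b,c,d} → ∅
Bisimilarity quotient blocks:
  B0 = {p0}
  B1 = {p1}
  B2 = {p2, q3}
  B3 = {q0}
  B4 = {q1}
  B5 = {q2}
p0 ∈ B0, q0 ∈ B3 → different blocks

not bisimilar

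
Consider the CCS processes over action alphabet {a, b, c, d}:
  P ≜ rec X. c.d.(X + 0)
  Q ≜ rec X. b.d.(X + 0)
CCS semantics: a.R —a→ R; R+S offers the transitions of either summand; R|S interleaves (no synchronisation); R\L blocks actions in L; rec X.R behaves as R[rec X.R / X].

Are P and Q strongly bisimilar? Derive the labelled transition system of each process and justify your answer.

NO

LTS(P): 3 reachable states
  s0 = rec X. c.d.(X + 0) ⊢ --c--▸ s1
  s1 = d.((rec X. c.d.(X + 0)) + 0) ⊢ --d--▸ s2
  s2 = (rec X. c.d.(X + 0)) + 0 ⊢ --c--▸ s1
LTS(Q): 3 reachable states
  t0 = rec X. b.d.(X + 0) ⊢ --b--▸ t1
  t1 = d.((rec X. b.d.(X + 0)) + 0) ⊢ --d--▸ t2
  t2 = (rec X. b.d.(X + 0)) + 0 ⊢ --b--▸ t1
Bisimilarity quotient blocks:
  B0 = {s0, s2}
  B1 = {s1}
  B2 = {t0, t2}
  B3 = {t1}
s0 ∈ B0, t0 ∈ B2 → different blocks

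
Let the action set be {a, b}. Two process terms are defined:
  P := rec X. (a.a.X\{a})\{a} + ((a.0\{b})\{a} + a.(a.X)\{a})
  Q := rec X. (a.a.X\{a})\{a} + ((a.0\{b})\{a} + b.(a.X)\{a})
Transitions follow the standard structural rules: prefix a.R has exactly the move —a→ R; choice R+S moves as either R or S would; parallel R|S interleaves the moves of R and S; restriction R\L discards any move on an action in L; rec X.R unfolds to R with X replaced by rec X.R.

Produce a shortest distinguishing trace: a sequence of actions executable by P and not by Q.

P's transition system — 2 states:
  u0 = rec X. (a.a.X\{a})\{a} + ((a.0\{b})\{a} + a.(a.X)\{a}) → -a-> u1
  u1 = (a.(rec X. (a.a.X\{a})\{a} + ((a.0\{b})\{a} + a.(a.X)\{a})))\{a} → ·
Q's transition system — 2 states:
  v0 = rec X. (a.a.X\{a})\{a} + ((a.0\{b})\{a} + b.(a.X)\{a}) → -b-> v1
  v1 = (a.(rec X. (a.a.X\{a})\{a} + ((a.0\{b})\{a} + b.(a.X)\{a})))\{a} → ·
Run σ = ⟨a⟩ on P: start {u0}
  step 1 (a): {u1}
  ✓ P
Run σ = ⟨a⟩ on Q: start {v0}
  step 1 (a): ∅  — Q cannot continue

a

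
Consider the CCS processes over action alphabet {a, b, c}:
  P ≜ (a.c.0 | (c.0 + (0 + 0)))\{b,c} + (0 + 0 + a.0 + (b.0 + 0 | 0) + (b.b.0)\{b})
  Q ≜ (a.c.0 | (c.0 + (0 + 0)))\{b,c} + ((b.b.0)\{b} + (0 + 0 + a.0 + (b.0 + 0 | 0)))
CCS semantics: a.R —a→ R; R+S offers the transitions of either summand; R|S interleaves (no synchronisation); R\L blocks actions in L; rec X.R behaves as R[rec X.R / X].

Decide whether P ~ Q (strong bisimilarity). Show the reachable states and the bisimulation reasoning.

Reachable graph of P (3 states):
  m0 = (a.c.0 | (c.0 + (0 + 0)))\{b,c} + (0 + 0 + a.0 + (b.0 + 0 | 0) + (b.b.0)\{b}) :: —a→ m1, —a→ m2, —b→ m2
  m1 = (c.0 | (c.0 + (0 + 0)))\{b,c} :: ∅
  m2 = 0 :: ∅
Reachable graph of Q (3 states):
  n0 = (a.c.0 | (c.0 + (0 + 0)))\{b,c} + ((b.b.0)\{b} + (0 + 0 + a.0 + (b.0 + 0 | 0))) :: —a→ n1, —a→ n2, —b→ n2
  n1 = (c.0 | (c.0 + (0 + 0)))\{b,c} :: ∅
  n2 = 0 :: ∅
Bisimilarity quotient blocks:
  B0 = {m0, n0}
  B1 = {m1, m2, n1, n2}
m0 ∈ B0, n0 ∈ B0 → same block

P ~ Q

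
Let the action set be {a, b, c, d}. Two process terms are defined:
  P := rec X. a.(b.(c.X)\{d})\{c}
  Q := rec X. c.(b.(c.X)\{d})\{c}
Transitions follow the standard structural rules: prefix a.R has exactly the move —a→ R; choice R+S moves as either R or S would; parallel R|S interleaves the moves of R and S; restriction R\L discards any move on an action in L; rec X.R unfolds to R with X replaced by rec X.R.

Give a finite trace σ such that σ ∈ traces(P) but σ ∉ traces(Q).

a

LTS(P): 3 reachable states
  s0 = rec X. a.(b.(c.X)\{d})\{c} | =a=> s1
  s1 = (b.(c.(rec X. a.(b.(c.X)\{d})\{c}))\{d})\{c} | =b=> s2
  s2 = (c.(rec X. a.(b.(c.X)\{d})\{c}))\{d}\{c} | ∅
LTS(Q): 3 reachable states
  t0 = rec X. c.(b.(c.X)\{d})\{c} | =c=> t1
  t1 = (b.(c.(rec X. c.(b.(c.X)\{d})\{c}))\{d})\{c} | =b=> t2
  t2 = (c.(rec X. c.(b.(c.X)\{d})\{c}))\{d}\{c} | ∅
Executing a from P (initial set {s0}):
  step 1 (a): {s1}
  — P admits the full trace.
Executing a from Q (initial set {t0}):
  step 1 (a): no successor for Q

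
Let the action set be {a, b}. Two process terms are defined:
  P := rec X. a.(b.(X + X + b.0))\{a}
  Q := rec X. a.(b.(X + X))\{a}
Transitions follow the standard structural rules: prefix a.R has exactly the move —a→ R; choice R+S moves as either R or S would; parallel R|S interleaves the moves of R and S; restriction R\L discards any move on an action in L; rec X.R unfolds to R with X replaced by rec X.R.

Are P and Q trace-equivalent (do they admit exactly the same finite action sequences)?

LTS(P): 4 reachable states
  p0 = rec X. a.(b.(X + X + b.0))\{a} :: =a=> p1
  p1 = (b.((rec X. a.(b.(X + X + b.0))\{a}) + (rec X. a.(b.(X + X + b.0))\{a}) + b.0))\{a} :: =b=> p2
  p2 = ((rec X. a.(b.(X + X + b.0))\{a}) + (rec X. a.(b.(X + X + b.0))\{a}) + b.0)\{a} :: =b=> p3
  p3 = 0\{a} :: stopped
LTS(Q): 3 reachable states
  q0 = rec X. a.(b.(X + X))\{a} :: =a=> q1
  q1 = (b.((rec X. a.(b.(X + X))\{a}) + (rec X. a.(b.(X + X))\{a})))\{a} :: =b=> q2
  q2 = ((rec X. a.(b.(X + X))\{a}) + (rec X. a.(b.(X + X))\{a}))\{a} :: stopped
Trace ⟨abb⟩ through P, begin at {p0}:
  after a @ step 1: {p1}
  after b @ step 2: {p2}
  after b @ step 3: {p3}
  — P admits the full trace.
Trace ⟨abb⟩ through Q, begin at {q0}:
  after a @ step 1: {q1}
  after b @ step 2: {q2}
  after b @ step 3: ∅  — Q cannot continue

NO — witness ⟨abb⟩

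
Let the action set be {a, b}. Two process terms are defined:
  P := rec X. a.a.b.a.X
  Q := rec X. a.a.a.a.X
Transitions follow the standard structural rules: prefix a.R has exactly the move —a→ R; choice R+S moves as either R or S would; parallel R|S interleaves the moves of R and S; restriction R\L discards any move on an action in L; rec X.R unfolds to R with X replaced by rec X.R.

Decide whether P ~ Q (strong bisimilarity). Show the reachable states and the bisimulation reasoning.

P ≁ Q

LTS(P): 4 reachable states
  s0 = rec X. a.a.b.a.X ⊢ ··a··> s1
  s1 = a.b.a.(rec X. a.a.b.a.X) ⊢ ··a··> s2
  s2 = b.a.(rec X. a.a.b.a.X) ⊢ ··b··> s3
  s3 = a.(rec X. a.a.b.a.X) ⊢ ··a··> s0
LTS(Q): 4 reachable states
  t0 = rec X. a.a.a.a.X ⊢ ··a··> t1
  t1 = a.a.a.(rec X. a.a.a.a.X) ⊢ ··a··> t2
  t2 = a.a.(rec X. a.a.a.a.X) ⊢ ··a··> t3
  t3 = a.(rec X. a.a.a.a.X) ⊢ ··a··> t0
Partition-refinement fixed point:
  B0 = {s0}
  B1 = {s1}
  B2 = {s2}
  B3 = {s3}
  B4 = {t0, t1, t2, t3}
s0 ∈ B0, t0 ∈ B4 → different blocks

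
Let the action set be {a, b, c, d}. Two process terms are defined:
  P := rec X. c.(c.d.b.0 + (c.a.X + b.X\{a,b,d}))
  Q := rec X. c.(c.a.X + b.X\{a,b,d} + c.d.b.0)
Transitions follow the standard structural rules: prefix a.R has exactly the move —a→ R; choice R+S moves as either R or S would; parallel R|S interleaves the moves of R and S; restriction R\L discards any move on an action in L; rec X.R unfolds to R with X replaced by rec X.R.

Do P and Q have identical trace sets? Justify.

traces(P) = traces(Q)

P's transition system — 10 states:
  u0 = rec X. c.(c.d.b.0 + (c.a.X + b.X\{a,b,d})) | --c--▸ u1
  u1 = c.d.b.0 + (c.a.(rec X. c.(c.d.b.0 + (c.a.X + b.X\{a,b,d}))) + b.(rec X. c.(c.d.b.0 + (c.a.X + b.X\{a,b,d})))\{a,b,d}) | --b--▸ u2, --c--▸ u3, --c--▸ u4
  u2 = (rec X. c.(c.d.b.0 + (c.a.X + b.X\{a,b,d})))\{a,b,d} | --c--▸ u5
  u3 = a.(rec X. c.(c.d.b.0 + (c.a.X + b.X\{a,b,d}))) | --a--▸ u0
  u4 = d.b.0 | --d--▸ u6
  u5 = (c.d.b.0 + (c.a.(rec X. c.(c.d.b.0 + (c.a.X + b.X\{a,b,d}))) + b.(rec X. c.(c.d.b.0 + (c.a.X + b.X\{a,b,d})))\{a,b,d}))\{a,b,d} | --c--▸ u7, --c--▸ u8
  u6 = b.0 | --b--▸ u9
  u7 = (a.(rec X. c.(c.d.b.0 + (c.a.X + b.X\{a,b,d}))))\{a,b,d} | ·
  u8 = (d.b.0)\{a,b,d} | ·
  u9 = 0 | ·
Q's transition system — 10 states:
  v0 = rec X. c.(c.a.X + b.X\{a,b,d} + c.d.b.0) | --c--▸ v1
  v1 = c.a.(rec X. c.(c.a.X + b.X\{a,b,d} + c.d.b.0)) + b.(rec X. c.(c.a.X + b.X\{a,b,d} + c.d.b.0))\{a,b,d} + c.d.b.0 | --b--▸ v2, --c--▸ v3, --c--▸ v4
  v2 = (rec X. c.(c.a.X + b.X\{a,b,d} + c.d.b.0))\{a,b,d} | --c--▸ v5
  v3 = a.(rec X. c.(c.a.X + b.X\{a,b,d} + c.d.b.0)) | --a--▸ v0
  v4 = d.b.0 | --d--▸ v6
  v5 = (c.a.(rec X. c.(c.a.X + b.X\{a,b,d} + c.d.b.0)) + b.(rec X. c.(c.a.X + b.X\{a,b,d} + c.d.b.0))\{a,b,d} + c.d.b.0)\{a,b,d} | --c--▸ v7, --c--▸ v8
  v6 = b.0 | --b--▸ v9
  v7 = (a.(rec X. c.(c.a.X + b.X\{a,b,d} + c.d.b.0)))\{a,b,d} | ·
  v8 = (d.b.0)\{a,b,d} | ·
  v9 = 0 | ·
Coarsest stable partition (strong bisimilarity classes):
  B0 = {u0, v0}
  B1 = {u1, v1}
  B2 = {u3, v3}
  B3 = {u4, v4}
  B4 = {u6, v6}
  B5 = {u7, u8, u9, v7, v8, v9}
  B6 = {u2, v2}
  B7 = {u5, v5}
u0 ∈ B0, v0 ∈ B0 → same block
Bisimilar ⇒ trace-equivalent.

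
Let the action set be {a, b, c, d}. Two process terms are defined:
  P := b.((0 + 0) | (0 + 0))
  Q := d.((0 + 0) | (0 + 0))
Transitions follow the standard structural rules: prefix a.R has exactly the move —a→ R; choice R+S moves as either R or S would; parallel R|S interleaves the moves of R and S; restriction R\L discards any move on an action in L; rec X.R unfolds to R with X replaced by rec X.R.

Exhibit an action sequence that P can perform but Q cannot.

b

P's transition system — 2 states:
  p0 = b.((0 + 0) | (0 + 0)) ⊢ --b--▸ p1
  p1 = (0 + 0) | (0 + 0) ⊢ ·
Q's transition system — 2 states:
  q0 = d.((0 + 0) | (0 + 0)) ⊢ --d--▸ q1
  q1 = (0 + 0) | (0 + 0) ⊢ ·
Trace ⟨b⟩ through P, begin at {p0}:
  step 1 (b): {p1}
  — P admits the full trace.
Trace ⟨b⟩ through Q, begin at {q0}:
  step 1 (b): ∅ (Q stuck)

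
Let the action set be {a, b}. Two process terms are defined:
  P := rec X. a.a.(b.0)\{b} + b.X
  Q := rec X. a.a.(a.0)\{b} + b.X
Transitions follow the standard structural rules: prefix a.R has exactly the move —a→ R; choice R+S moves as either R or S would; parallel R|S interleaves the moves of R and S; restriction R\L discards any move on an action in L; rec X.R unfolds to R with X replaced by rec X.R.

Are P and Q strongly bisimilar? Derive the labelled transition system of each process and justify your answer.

not bisimilar

Reachable graph of P (3 states):
  u0 = rec X. a.a.(b.0)\{b} + b.X ⊢ --a--▸ u1, --b--▸ u0
  u1 = a.(b.0)\{b} ⊢ --a--▸ u2
  u2 = (b.0)\{b} ⊢ ·
Reachable graph of Q (4 states):
  v0 = rec X. a.a.(a.0)\{b} + b.X ⊢ --a--▸ v1, --b--▸ v0
  v1 = a.(a.0)\{b} ⊢ --a--▸ v2
  v2 = (a.0)\{b} ⊢ --a--▸ v3
  v3 = 0\{b} ⊢ ·
Bisimilarity quotient blocks:
  B0 = {u0}
  B1 = {u1, v2}
  B2 = {u2, v3}
  B3 = {v0}
  B4 = {v1}
u0 ∈ B0, v0 ∈ B3 → different blocks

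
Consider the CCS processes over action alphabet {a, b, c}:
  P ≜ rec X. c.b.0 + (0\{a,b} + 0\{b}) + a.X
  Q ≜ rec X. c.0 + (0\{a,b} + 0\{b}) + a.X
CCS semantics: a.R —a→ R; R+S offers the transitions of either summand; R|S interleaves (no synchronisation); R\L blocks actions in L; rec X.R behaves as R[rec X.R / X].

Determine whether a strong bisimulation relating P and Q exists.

P ≁ Q

Reachable graph of P (3 states):
  p0 = rec X. c.b.0 + (0\{a,b} + 0\{b}) + a.X → ··a··> p0, ··c··> p1
  p1 = b.0 → ··b··> p2
  p2 = 0 → deadlocked
Reachable graph of Q (2 states):
  q0 = rec X. c.0 + (0\{a,b} + 0\{b}) + a.X → ··a··> q0, ··c··> q1
  q1 = 0 → deadlocked
Coarsest stable partition (strong bisimilarity classes):
  B0 = {p0}
  B1 = {p1}
  B2 = {p2, q1}
  B3 = {q0}
p0 ∈ B0, q0 ∈ B3 → different blocks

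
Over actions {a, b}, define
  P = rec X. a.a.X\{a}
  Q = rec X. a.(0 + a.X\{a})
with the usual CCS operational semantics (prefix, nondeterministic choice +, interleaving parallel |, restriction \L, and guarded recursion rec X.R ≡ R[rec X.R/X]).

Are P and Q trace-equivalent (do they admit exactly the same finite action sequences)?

Reachable graph of P (3 states):
  p0 = rec X. a.a.X\{a} has moves =a=> p1
  p1 = a.(rec X. a.a.X\{a})\{a} has moves =a=> p2
  p2 = (rec X. a.a.X\{a})\{a} has moves ∅
Reachable graph of Q (3 states):
  q0 = rec X. a.(0 + a.X\{a}) has moves =a=> q1
  q1 = 0 + a.(rec X. a.(0 + a.X\{a}))\{a} has moves =a=> q2
  q2 = (rec X. a.(0 + a.X\{a}))\{a} has moves ∅
Partition-refinement fixed point:
  B0 = {p0, q0}
  B1 = {p1, q1}
  B2 = {p2, q2}
p0 ∈ B0, q0 ∈ B0 → same block
Bisimilar ⇒ trace-equivalent.

traces(P) = traces(Q)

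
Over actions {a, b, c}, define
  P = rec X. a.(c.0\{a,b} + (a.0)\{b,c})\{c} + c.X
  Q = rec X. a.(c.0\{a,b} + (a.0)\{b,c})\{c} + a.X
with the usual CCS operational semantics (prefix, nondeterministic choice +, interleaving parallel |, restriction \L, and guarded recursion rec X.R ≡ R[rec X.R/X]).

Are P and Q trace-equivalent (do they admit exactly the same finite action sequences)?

traces(P) ≠ traces(Q) — witness ⟨c⟩

Reachable graph of P (3 states):
  s0 = rec X. a.(c.0\{a,b} + (a.0)\{b,c})\{c} + c.X → -a-> s1, -c-> s0
  s1 = (c.0\{a,b} + (a.0)\{b,c})\{c} → -a-> s2
  s2 = 0\{b,c}\{c} → deadlocked
Reachable graph of Q (3 states):
  t0 = rec X. a.(c.0\{a,b} + (a.0)\{b,c})\{c} + a.X → -a-> t0, -a-> t1
  t1 = (c.0\{a,b} + (a.0)\{b,c})\{c} → -a-> t2
  t2 = 0\{b,c}\{c} → deadlocked
Trace ⟨c⟩ through P, begin at {s0}:
  step 1 (c): {s0}
  P completes σ.
Trace ⟨c⟩ through Q, begin at {t0}:
  step 1 (c): ∅  — Q cannot continue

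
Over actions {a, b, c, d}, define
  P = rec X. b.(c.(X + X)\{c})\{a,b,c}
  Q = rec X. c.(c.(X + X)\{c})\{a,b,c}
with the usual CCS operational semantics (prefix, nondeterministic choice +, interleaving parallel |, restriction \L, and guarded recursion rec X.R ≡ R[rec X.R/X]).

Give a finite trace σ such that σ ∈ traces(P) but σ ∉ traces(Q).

b

P's transition system — 2 states:
  s0 = rec X. b.(c.(X + X)\{c})\{a,b,c} has moves ··b··> s1
  s1 = (c.((rec X. b.(c.(X + X)\{c})\{a,b,c}) + (rec X. b.(c.(X + X)\{c})\{a,b,c}))\{c})\{a,b,c} has moves (no moves)
Q's transition system — 2 states:
  t0 = rec X. c.(c.(X + X)\{c})\{a,b,c} has moves ··c··> t1
  t1 = (c.((rec X. c.(c.(X + X)\{c})\{a,b,c}) + (rec X. c.(c.(X + X)\{c})\{a,b,c}))\{c})\{a,b,c} has moves (no moves)
Executing b from P (initial set {s0}):
  step 1 (b): {s1}
  P completes σ.
Executing b from Q (initial set {t0}):
  step 1 (b): ∅  — Q cannot continue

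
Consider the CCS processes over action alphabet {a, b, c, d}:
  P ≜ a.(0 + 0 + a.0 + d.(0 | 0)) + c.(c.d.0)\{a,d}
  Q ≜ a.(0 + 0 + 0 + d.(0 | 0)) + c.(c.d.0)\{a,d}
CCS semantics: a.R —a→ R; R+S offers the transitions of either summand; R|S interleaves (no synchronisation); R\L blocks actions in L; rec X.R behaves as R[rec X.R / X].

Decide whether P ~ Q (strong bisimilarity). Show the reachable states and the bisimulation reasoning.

LTS(P): 6 reachable states
  s0 = a.(0 + 0 + a.0 + d.(0 | 0)) + c.(c.d.0)\{a,d} :: —a→ s1, —c→ s2
  s1 = 0 + 0 + a.0 + d.(0 | 0) :: —a→ s3, —d→ s4
  s2 = (c.d.0)\{a,d} :: —c→ s5
  s3 = 0 :: stopped
  s4 = 0 | 0 :: stopped
  s5 = (d.0)\{a,d} :: stopped
LTS(Q): 5 reachable states
  t0 = a.(0 + 0 + 0 + d.(0 | 0)) + c.(c.d.0)\{a,d} :: —a→ t1, —c→ t2
  t1 = 0 + 0 + 0 + d.(0 | 0) :: —d→ t3
  t2 = (c.d.0)\{a,d} :: —c→ t4
  t3 = 0 | 0 :: stopped
  t4 = (d.0)\{a,d} :: stopped
Partition-refinement fixed point:
  B0 = {s0}
  B1 = {s2, t2}
  B2 = {s3, s4, s5, t3, t4}
  B3 = {s1}
  B4 = {t0}
  B5 = {t1}
s0 ∈ B0, t0 ∈ B4 → different blocks

NO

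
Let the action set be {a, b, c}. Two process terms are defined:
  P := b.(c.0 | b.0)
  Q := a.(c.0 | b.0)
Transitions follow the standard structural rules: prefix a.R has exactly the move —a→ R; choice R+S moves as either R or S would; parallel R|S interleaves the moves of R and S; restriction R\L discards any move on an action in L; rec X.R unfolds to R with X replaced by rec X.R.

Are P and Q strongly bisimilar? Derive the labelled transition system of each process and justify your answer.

not bisimilar

Reachable graph of P (5 states):
  u0 = b.(c.0 | b.0) | —b→ u1
  u1 = c.0 | b.0 | —b→ u2, —c→ u3
  u2 = c.0 | 0 | —c→ u4
  u3 = 0 | b.0 | —b→ u4
  u4 = 0 | 0 | deadlocked
Reachable graph of Q (5 states):
  v0 = a.(c.0 | b.0) | —a→ v1
  v1 = c.0 | b.0 | —b→ v2, —c→ v3
  v2 = c.0 | 0 | —c→ v4
  v3 = 0 | b.0 | —b→ v4
  v4 = 0 | 0 | deadlocked
Partition-refinement fixed point:
  B0 = {u0}
  B1 = {u1, v1}
  B2 = {u3, v3}
  B3 = {u4, v4}
  B4 = {u2, v2}
  B5 = {v0}
u0 ∈ B0, v0 ∈ B5 → different blocks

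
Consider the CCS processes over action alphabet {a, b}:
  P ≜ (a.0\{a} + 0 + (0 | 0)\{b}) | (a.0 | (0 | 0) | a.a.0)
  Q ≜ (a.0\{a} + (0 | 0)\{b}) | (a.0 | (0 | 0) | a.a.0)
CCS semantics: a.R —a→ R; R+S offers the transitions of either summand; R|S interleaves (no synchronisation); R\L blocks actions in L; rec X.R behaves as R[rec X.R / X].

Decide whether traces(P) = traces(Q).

Reachable graph of P (12 states):
  s0 = (a.0\{a} + 0 + (0 | 0)\{b}) | (a.0 | (0 | 0) | a.a.0) → ··a··> s1, ··a··> s2, ··a··> s3
  s1 = (a.0\{a} + 0 + (0 | 0)\{b}) | (0 | (0 | 0) | a.a.0) → ··a··> s4, ··a··> s5
  s2 = (a.0\{a} + 0 + (0 | 0)\{b}) | (a.0 | (0 | 0) | a.0) → ··a··> s4, ··a··> s6, ··a··> s7
  s3 = 0\{a} | (a.0 | (0 | 0) | a.a.0) → ··a··> s5, ··a··> s7
  s4 = (a.0\{a} + 0 + (0 | 0)\{b}) | (0 | (0 | 0) | a.0) → ··a··> s8, ··a··> s9
  s5 = 0\{a} | (0 | (0 | 0) | a.a.0) → ··a··> s9
  s6 = (a.0\{a} + 0 + (0 | 0)\{b}) | (a.0 | (0 | 0) | 0) → ··a··> s10, ··a··> s8
  s7 = 0\{a} | (a.0 | (0 | 0) | a.0) → ··a··> s10, ··a··> s9
  s8 = (a.0\{a} + 0 + (0 | 0)\{b}) | (0 | (0 | 0) | 0) → ··a··> s11
  s9 = 0\{a} | (0 | (0 | 0) | a.0) → ··a··> s11
  s10 = 0\{a} | (a.0 | (0 | 0) | 0) → ··a··> s11
  s11 = 0\{a} | (0 | (0 | 0) | 0) → stopped
Reachable graph of Q (12 states):
  t0 = (a.0\{a} + (0 | 0)\{b}) | (a.0 | (0 | 0) | a.a.0) → ··a··> t1, ··a··> t2, ··a··> t3
  t1 = (a.0\{a} + (0 | 0)\{b}) | (0 | (0 | 0) | a.a.0) → ··a··> t4, ··a··> t5
  t2 = (a.0\{a} + (0 | 0)\{b}) | (a.0 | (0 | 0) | a.0) → ··a··> t4, ··a··> t6, ··a··> t7
  t3 = 0\{a} | (a.0 | (0 | 0) | a.a.0) → ··a··> t5, ··a··> t7
  t4 = (a.0\{a} + (0 | 0)\{b}) | (0 | (0 | 0) | a.0) → ··a··> t8, ··a··> t9
  t5 = 0\{a} | (0 | (0 | 0) | a.a.0) → ··a··> t9
  t6 = (a.0\{a} + (0 | 0)\{b}) | (a.0 | (0 | 0) | 0) → ··a··> t10, ··a··> t8
  t7 = 0\{a} | (a.0 | (0 | 0) | a.0) → ··a··> t10, ··a··> t9
  t8 = (a.0\{a} + (0 | 0)\{b}) | (0 | (0 | 0) | 0) → ··a··> t11
  t9 = 0\{a} | (0 | (0 | 0) | a.0) → ··a··> t11
  t10 = 0\{a} | (a.0 | (0 | 0) | 0) → ··a··> t11
  t11 = 0\{a} | (0 | (0 | 0) | 0) → stopped
Partition-refinement fixed point:
  B0 = {s0, t0}
  B1 = {s1, s2, s3, t1, t2, t3}
  B2 = {s4, s5, s6, s7, t4, t5, t6, t7}
  B3 = {s10, s8, s9, t10, t8, t9}
  B4 = {s11, t11}
s0 ∈ B0, t0 ∈ B0 → same block
Bisimilar ⇒ trace-equivalent.

traces(P) = traces(Q)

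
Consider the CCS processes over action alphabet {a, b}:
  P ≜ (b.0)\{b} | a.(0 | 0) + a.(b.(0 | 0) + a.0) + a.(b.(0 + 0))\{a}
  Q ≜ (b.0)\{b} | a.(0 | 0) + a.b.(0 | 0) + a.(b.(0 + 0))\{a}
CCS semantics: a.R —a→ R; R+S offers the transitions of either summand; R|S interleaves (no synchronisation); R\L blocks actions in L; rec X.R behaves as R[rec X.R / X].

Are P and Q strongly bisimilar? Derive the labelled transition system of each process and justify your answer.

P ≁ Q

Reachable graph of P (7 states):
  m0 = (b.0)\{b} | a.(0 | 0) + a.(b.(0 | 0) + a.0) + a.(b.(0 + 0))\{a} | --a--▸ m1, --a--▸ m2, --a--▸ m3
  m1 = (b.(0 + 0))\{a} | --b--▸ m4
  m2 = (b.0)\{b} | (0 | 0) | ∅
  m3 = b.(0 | 0) + a.0 | --a--▸ m5, --b--▸ m6
  m4 = (0 + 0)\{a} | ∅
  m5 = 0 | ∅
  m6 = 0 | 0 | ∅
Reachable graph of Q (6 states):
  n0 = (b.0)\{b} | a.(0 | 0) + a.b.(0 | 0) + a.(b.(0 + 0))\{a} | --a--▸ n1, --a--▸ n2, --a--▸ n3
  n1 = (b.(0 + 0))\{a} | --b--▸ n4
  n2 = (b.0)\{b} | (0 | 0) | ∅
  n3 = b.(0 | 0) | --b--▸ n5
  n4 = (0 + 0)\{a} | ∅
  n5 = 0 | 0 | ∅
Bisimilarity quotient blocks:
  B0 = {m0}
  B1 = {m1, n1, n3}
  B2 = {m2, m4, m5, m6, n2, n4, n5}
  B3 = {m3}
  B4 = {n0}
m0 ∈ B0, n0 ∈ B4 → different blocks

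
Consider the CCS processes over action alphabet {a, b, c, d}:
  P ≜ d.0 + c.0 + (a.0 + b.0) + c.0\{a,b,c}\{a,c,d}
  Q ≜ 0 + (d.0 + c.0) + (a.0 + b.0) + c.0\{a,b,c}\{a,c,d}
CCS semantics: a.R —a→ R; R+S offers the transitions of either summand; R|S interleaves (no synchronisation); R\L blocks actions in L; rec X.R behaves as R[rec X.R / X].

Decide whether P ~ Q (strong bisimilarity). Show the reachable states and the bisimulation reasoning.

YES

LTS(P): 3 reachable states
  u0 = d.0 + c.0 + (a.0 + b.0) + c.0\{a,b,c}\{a,c,d} has moves =a=> u1, =b=> u1, =c=> u1, =c=> u2, =d=> u1
  u1 = 0 has moves (no moves)
  u2 = 0\{a,b,c}\{a,c,d} has moves (no moves)
LTS(Q): 3 reachable states
  v0 = 0 + (d.0 + c.0) + (a.0 + b.0) + c.0\{a,b,c}\{a,c,d} has moves =a=> v1, =b=> v1, =c=> v1, =c=> v2, =d=> v1
  v1 = 0 has moves (no moves)
  v2 = 0\{a,b,c}\{a,c,d} has moves (no moves)
Bisimilarity quotient blocks:
  B0 = {u0, v0}
  B1 = {u1, u2, v1, v2}
u0 ∈ B0, v0 ∈ B0 → same block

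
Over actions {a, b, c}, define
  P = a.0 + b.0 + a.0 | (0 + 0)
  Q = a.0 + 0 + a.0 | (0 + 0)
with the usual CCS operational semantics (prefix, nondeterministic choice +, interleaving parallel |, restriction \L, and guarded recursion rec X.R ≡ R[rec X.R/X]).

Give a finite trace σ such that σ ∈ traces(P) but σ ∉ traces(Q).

b

Reachable graph of P (3 states):
  u0 = a.0 + b.0 + a.0 | (0 + 0) :: --a--▸ u1, --a--▸ u2, --b--▸ u1
  u1 = 0 :: ∅
  u2 = 0 | (0 + 0) :: ∅
Reachable graph of Q (3 states):
  v0 = a.0 + 0 + a.0 | (0 + 0) :: --a--▸ v1, --a--▸ v2
  v1 = 0 :: ∅
  v2 = 0 | (0 + 0) :: ∅
Trace ⟨b⟩ through P, begin at {u0}:
  after b @ step 1: {u1}
  ✓ P
Trace ⟨b⟩ through Q, begin at {v0}:
  after b @ step 1: ∅ (Q stuck)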